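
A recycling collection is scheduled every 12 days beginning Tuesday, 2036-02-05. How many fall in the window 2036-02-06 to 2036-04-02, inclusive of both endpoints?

4

Occurrences land 12·i days after 2036-02-05 for i = 0, 1, 2, …
2036-02-06 is 1 day after the start; 1 ÷ 12 = 0 remainder 1; since the remainder is 1, round up to i = 1. First occurrence in the window: #2 on 2036-02-17 (1×12 = 12 days in).
2036-04-02 is 57 days after the start; 57 ÷ 12 = 4 remainder 9. Last occurrence in the window: #5 on 2036-03-24.
Occurrences #2 through #5: 4 in total.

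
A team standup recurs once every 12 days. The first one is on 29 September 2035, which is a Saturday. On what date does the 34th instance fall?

The 34th occurrence is 33 intervals after the first: 33 × 12 = 396 days after 29 September 2035.
September has 30 days — 1 day to the end of September leaves 395.
October has 31 days (364 left).
November has 30 days (334 left).
December has 31 days (303 left).
January has 31 days (272 left).
February has 29 days (243 left).
March has 31 days (212 left).
April has 30 days (182 left).
May has 31 days (151 left).
June has 30 days (121 left).
July has 31 days (90 left).
August has 31 days (59 left).
September has 30 days (29 left).
29 days into October → 29 October 2036.

29 October 2036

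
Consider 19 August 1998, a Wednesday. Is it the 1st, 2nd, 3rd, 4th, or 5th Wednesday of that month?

Day 19 falls in week ⌈19/7⌉ of the month.
Days 1–7 hold the 1st Wednesday, 8–14 the 2nd, 15–21 the 3rd, 22–28 the 4th, 29–31 the 5th.
19 is in the range for the 3rd.

3rd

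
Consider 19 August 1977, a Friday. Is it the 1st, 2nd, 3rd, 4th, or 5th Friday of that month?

3rd

Day 19 falls in week ⌈19/7⌉ of the month.
Days 1–7 hold the 1st Friday, 8–14 the 2nd, 15–21 the 3rd, 22–28 the 4th, 29–31 the 5th.
19 is in the range for the 3rd.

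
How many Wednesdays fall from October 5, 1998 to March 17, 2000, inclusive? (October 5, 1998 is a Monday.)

76

October 5, 1998 is a Monday; the first Wednesday on or after it is October 7, 1998 (2 days later).
From October 7, 1998 to March 17, 2000: 85 + 365 + 77 = 527 days (rest of 1998, 1999, to March 17, 2000 in 2000).
527 ÷ 7 = 75 full weeks with remainder 2, so 75 more Wednesdays after the first → 76.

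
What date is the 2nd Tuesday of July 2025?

The first Tuesday of July 2025 is July 1.
The 2nd Tuesday is 1 weeks later: 1 + 7 = 8.

2025-07-08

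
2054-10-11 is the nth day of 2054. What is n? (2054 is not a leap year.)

Days in months before October: 31 + 28 + 31 + 30 + 31 + 30 + 31 + 31 + 30 = 273.
Plus 11 days into October → day 284.

284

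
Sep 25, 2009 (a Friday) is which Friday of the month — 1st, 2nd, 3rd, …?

4th

Day 25 falls in week ⌈25/7⌉ of the month.
Days 1–7 hold the 1st Friday, 8–14 the 2nd, 15–21 the 3rd, 22–28 the 4th, 29–31 the 5th.
25 is in the range for the 4th.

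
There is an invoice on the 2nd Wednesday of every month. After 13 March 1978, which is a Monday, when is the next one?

March 1978 starts on a Wednesday; its first Wednesday is the 1st, so the 2nd Wednesday is the 8th — 8 March 1978.
That is not after 13 March 1978, so look at April 1978.
April 1978 starts on a Saturday; its first Wednesday is the 5th, so the 2nd Wednesday is the 12th — 12 April 1978.

12 April 1978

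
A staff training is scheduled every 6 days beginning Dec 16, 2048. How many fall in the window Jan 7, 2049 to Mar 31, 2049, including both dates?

Occurrences land 6·i days after Dec 16, 2048 for i = 0, 1, 2, …
Jan 7, 2049 is 22 days after the start; 22 ÷ 6 = 3 remainder 4; since the remainder is 4, round up to i = 4. First occurrence in the window: #5 on Jan 9, 2049 (4×6 = 24 days in).
Mar 31, 2049 is 105 days after the start; 105 ÷ 6 = 17 remainder 3. Last occurrence in the window: #18 on Mar 28, 2049.
Occurrences #5 through #18: 14 in total.

14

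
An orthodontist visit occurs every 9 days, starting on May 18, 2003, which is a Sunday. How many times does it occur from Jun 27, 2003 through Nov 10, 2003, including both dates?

Occurrences land 9·i days after May 18, 2003 for i = 0, 1, 2, …
Jun 27, 2003 is 40 days after the start; 40 ÷ 9 = 4 remainder 4; since the remainder is 4, round up to i = 5. First occurrence in the window: #6 on Jul 2, 2003 (5×9 = 45 days in).
Nov 10, 2003 is 176 days after the start; 176 ÷ 9 = 19 remainder 5. Last occurrence in the window: #20 on Nov 5, 2003.
Occurrences #6 through #20: 15 in total.

15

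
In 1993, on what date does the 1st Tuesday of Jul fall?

Jul 1993 begins on a Thursday, so the first Tuesday is Jul 6 (5 days later).

Jul 6, 1993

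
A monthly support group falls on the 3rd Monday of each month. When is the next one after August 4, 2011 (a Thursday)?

August 15, 2011

August 2011 starts on a Monday; its first Monday is the 1st, so the 3rd Monday is the 15th — August 15, 2011.
August 15, 2011 is after August 4, 2011, so that is the next one.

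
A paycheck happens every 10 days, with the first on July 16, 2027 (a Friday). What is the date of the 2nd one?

July 26, 2027

The 2nd occurrence is 1 interval after the first: 1 × 10 = 10 days after July 16, 2027.
10 days later is July 26, 2027.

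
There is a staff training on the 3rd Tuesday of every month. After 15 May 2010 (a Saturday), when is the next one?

May 2010 starts on a Saturday; its first Tuesday is the 4th, so the 3rd Tuesday is the 18th — 18 May 2010.
18 May 2010 is after 15 May 2010, so that is the next one.

18 May 2010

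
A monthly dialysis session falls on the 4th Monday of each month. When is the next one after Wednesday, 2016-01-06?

January 2016 starts on a Friday; its first Monday is the 4th, so the 4th Monday is the 25th — 2016-01-25.
2016-01-25 is after 2016-01-06, so that is the next one.

2016-01-25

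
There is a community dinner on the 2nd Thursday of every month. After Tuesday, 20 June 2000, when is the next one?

June 2000 starts on a Thursday; its first Thursday is the 1st, so the 2nd Thursday is the 8th — 8 June 2000.
That is not after 20 June 2000, so look at July 2000.
July 2000 starts on a Saturday; its first Thursday is the 6th, so the 2nd Thursday is the 13th — 13 July 2000.

13 July 2000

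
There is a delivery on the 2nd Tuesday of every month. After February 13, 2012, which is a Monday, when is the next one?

February 14, 2012

February 2012 starts on a Wednesday; its first Tuesday is the 7th, so the 2nd Tuesday is the 14th — February 14, 2012.
February 14, 2012 is after February 13, 2012, so that is the next one.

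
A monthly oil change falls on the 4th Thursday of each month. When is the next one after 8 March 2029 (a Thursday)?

March 2029 starts on a Thursday; its first Thursday is the 1st, so the 4th Thursday is the 22nd — 22 March 2029.
22 March 2029 is after 8 March 2029, so that is the next one.

22 March 2029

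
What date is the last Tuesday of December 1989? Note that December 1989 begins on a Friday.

December 1989 begins on a Friday, so the first Tuesday is December 5 (4 days later).
December 1989 has 31 days. Adding weeks: 5, 12, 19, 26 — the last one ≤ 31 is the 26th.

1989-12-26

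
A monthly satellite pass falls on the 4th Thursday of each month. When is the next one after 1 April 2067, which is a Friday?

28 April 2067

April 2067 starts on a Friday; its first Thursday is the 7th, so the 4th Thursday is the 28th — 28 April 2067.
28 April 2067 is after 1 April 2067, so that is the next one.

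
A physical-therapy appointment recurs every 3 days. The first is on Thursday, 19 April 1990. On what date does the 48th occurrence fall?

The 48th occurrence is 47 intervals after the first: 47 × 3 = 141 days after 19 April 1990.
April has 30 days — 11 days to the end of April leaves 130.
May has 31 days (99 left).
June has 30 days (69 left).
July has 31 days (38 left).
August has 31 days (7 left).
7 days into September → 7 September 1990.

7 September 1990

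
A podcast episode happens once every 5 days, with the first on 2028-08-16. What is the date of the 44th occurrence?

The 44th occurrence is 43 intervals after the first: 43 × 5 = 215 days after 2028-08-16.
August has 31 days — 15 days to the end of August leaves 200.
September has 30 days (170 left).
October has 31 days (139 left).
November has 30 days (109 left).
December has 31 days (78 left).
January has 31 days (47 left).
February has 28 days (19 left).
19 days into March → 2029-03-19.

2029-03-19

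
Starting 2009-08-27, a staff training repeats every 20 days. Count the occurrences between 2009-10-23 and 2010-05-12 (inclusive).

Occurrences land 20·i days after 2009-08-27 for i = 0, 1, 2, …
2009-10-23 is 57 days after the start; 57 ÷ 20 = 2 remainder 17; since the remainder is 17, round up to i = 3. First occurrence in the window: #4 on 2009-10-26 (3×20 = 60 days in).
2010-05-12 is 258 days after the start; 258 ÷ 20 = 12 remainder 18. Last occurrence in the window: #13 on 2010-04-24.
Occurrences #4 through #13: 10 in total.

10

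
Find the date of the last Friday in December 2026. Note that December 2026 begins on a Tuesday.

December 2026 begins on a Tuesday, so the first Friday is December 4 (3 days later).
December 2026 has 31 days. Adding weeks: 4, 11, 18, 25 — the last one ≤ 31 is the 25th.

25 December 2026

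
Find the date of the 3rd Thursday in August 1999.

The first Thursday of August 1999 is August 5.
The 3rd Thursday is 2 weeks later: 5 + 14 = 19.

August 19, 1999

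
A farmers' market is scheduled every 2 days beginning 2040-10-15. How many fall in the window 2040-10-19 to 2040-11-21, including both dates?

17

Occurrences land 2·i days after 2040-10-15 for i = 0, 1, 2, …
2040-10-19 is 4 days after the start; 4 ÷ 2 = 2 remainder 0. First occurrence in the window: #3 on 2040-10-19 (2×2 = 4 days in).
2040-11-21 is 37 days after the start; 37 ÷ 2 = 18 remainder 1. Last occurrence in the window: #19 on 2040-11-20.
Occurrences #3 through #19: 17 in total.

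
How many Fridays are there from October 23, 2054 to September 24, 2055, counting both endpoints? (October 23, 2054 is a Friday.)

October 23, 2054 is a Friday; the first Friday on or after it is October 23, 2054.
From October 23, 2054 to September 24, 2055: 69 + 267 = 336 days (rest of 2054, to September 24, 2055 in 2055).
336 ÷ 7 = 48 full weeks with remainder 0, so 48 more Fridays after the first → 49.

49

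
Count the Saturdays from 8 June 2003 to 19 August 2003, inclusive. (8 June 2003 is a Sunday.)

10

8 June 2003 is a Sunday; the first Saturday on or after it is 14 June 2003 (6 days later).
From 14 June 2003 to 19 August 2003: 16 + 31 + 19 = 66 days (rest of June, July, August).
66 ÷ 7 = 9 full weeks with remainder 3, so 9 more Saturdays after the first → 10.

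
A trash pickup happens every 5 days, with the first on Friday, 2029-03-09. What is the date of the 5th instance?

2029-03-29

The 5th occurrence is 4 intervals after the first: 4 × 5 = 20 days after 2029-03-09.
20 days later is 2029-03-29.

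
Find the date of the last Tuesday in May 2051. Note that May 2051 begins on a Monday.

May 2051 begins on a Monday, so the first Tuesday is May 2 (1 day later).
May 2051 has 31 days. Adding weeks: 2, 9, 16, 23, 30 — the last one ≤ 31 is the 30th.

2051-05-30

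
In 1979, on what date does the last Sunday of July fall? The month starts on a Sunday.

1979-07-29

July 1979 begins on a Sunday, so the first Sunday is July 1.
July 1979 has 31 days. Adding weeks: 1, 8, 15, 22, 29 — the last one ≤ 31 is the 29th.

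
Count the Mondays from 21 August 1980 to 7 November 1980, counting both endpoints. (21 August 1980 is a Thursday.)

11

21 August 1980 is a Thursday; the first Monday on or after it is 25 August 1980 (4 days later).
From 25 August 1980 to 7 November 1980: 6 + 30 + 31 + 7 = 74 days (rest of August, September, October, November).
74 ÷ 7 = 10 full weeks with remainder 4, so 10 more Mondays after the first → 11.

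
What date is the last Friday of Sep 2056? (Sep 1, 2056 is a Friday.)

Sep 29, 2056

Sep 2056 begins on a Friday, so the first Friday is Sep 1.
Sep 2056 has 30 days. Adding weeks: 1, 8, 15, 22, 29 — the last one ≤ 30 is the 29th.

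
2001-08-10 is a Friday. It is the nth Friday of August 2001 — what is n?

Day 10 falls in week ⌈10/7⌉ of the month.
Days 1–7 hold the 1st Friday, 8–14 the 2nd, 15–21 the 3rd, 22–28 the 4th, 29–31 the 5th.
10 is in the range for the 2nd.

2nd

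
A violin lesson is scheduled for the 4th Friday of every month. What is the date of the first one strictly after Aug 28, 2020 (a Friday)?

Sep 25, 2020

Aug 2020 starts on a Saturday; its first Friday is the 7th, so the 4th Friday is the 28th — Aug 28, 2020.
That is not after Aug 28, 2020, so look at Sep 2020.
Sep 2020 starts on a Tuesday; its first Friday is the 4th, so the 4th Friday is the 25th — Sep 25, 2020.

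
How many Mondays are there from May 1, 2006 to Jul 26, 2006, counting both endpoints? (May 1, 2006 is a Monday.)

13

May 1, 2006 is a Monday; the first Monday on or after it is May 1, 2006.
From May 1, 2006 to Jul 26, 2006: 30 + 30 + 26 = 86 days (rest of May, Jun, Jul).
86 ÷ 7 = 12 full weeks with remainder 2, so 12 more Mondays after the first → 13.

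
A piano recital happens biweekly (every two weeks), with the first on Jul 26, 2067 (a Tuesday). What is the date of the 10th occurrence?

Nov 29, 2067

The 10th occurrence is 9 intervals after the first: 9 × 14 = 126 days after Jul 26, 2067.
Jul has 31 days — 5 days to the end of Jul leaves 121.
Aug has 31 days (90 left).
Sep has 30 days (60 left).
Oct has 31 days (29 left).
29 days into Nov → Nov 29, 2067.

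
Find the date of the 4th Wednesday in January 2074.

The first Wednesday of January 2074 is January 3.
The 4th Wednesday is 3 weeks later: 3 + 21 = 24.

January 24, 2074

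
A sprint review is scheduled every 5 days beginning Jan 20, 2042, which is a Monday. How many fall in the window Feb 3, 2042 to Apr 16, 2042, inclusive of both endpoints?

15

Occurrences land 5·i days after Jan 20, 2042 for i = 0, 1, 2, …
Feb 3, 2042 is 14 days after the start; 14 ÷ 5 = 2 remainder 4; since the remainder is 4, round up to i = 3. First occurrence in the window: #4 on Feb 4, 2042 (3×5 = 15 days in).
Apr 16, 2042 is 86 days after the start; 86 ÷ 5 = 17 remainder 1. Last occurrence in the window: #18 on Apr 15, 2042.
Occurrences #4 through #18: 15 in total.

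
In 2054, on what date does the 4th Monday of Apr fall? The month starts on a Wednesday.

Apr 27, 2054

Apr 2054 begins on a Wednesday, so the first Monday is Apr 6 (5 days later).
The 4th Monday is 3 weeks later: 6 + 21 = 27.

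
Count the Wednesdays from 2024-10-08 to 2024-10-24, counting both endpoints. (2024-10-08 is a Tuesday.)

2024-10-08 is a Tuesday; the first Wednesday on or after it is 2024-10-09 (1 day later).
From 2024-10-09 to 2024-10-24 is 24 − 9 = 15 days.
15 ÷ 7 = 2 full weeks with remainder 1, so 2 more Wednesdays after the first → 3.

3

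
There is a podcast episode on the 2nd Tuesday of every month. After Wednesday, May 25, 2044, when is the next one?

Jun 14, 2044

May 2044 starts on a Sunday; its first Tuesday is the 3rd, so the 2nd Tuesday is the 10th — May 10, 2044.
That is not after May 25, 2044, so look at Jun 2044.
Jun 2044 starts on a Wednesday; its first Tuesday is the 7th, so the 2nd Tuesday is the 14th — Jun 14, 2044.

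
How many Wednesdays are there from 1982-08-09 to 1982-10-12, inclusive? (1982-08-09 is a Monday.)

1982-08-09 is a Monday; the first Wednesday on or after it is 1982-08-11 (2 days later).
From 1982-08-11 to 1982-10-12: 20 + 30 + 12 = 62 days (rest of August, September, October).
62 ÷ 7 = 8 full weeks with remainder 6, so 8 more Wednesdays after the first → 9.

9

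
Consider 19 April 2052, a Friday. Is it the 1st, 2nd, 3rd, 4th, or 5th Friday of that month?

3rd

Day 19 falls in week ⌈19/7⌉ of the month.
Days 1–7 hold the 1st Friday, 8–14 the 2nd, 15–21 the 3rd, 22–28 the 4th, 29–31 the 5th.
19 is in the range for the 3rd.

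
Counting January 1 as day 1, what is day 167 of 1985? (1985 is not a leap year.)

1985-06-16

January has 31 days (167 − 31 = 136 remain).
February has 28 days (136 − 28 = 108 remain).
March has 31 days (108 − 31 = 77 remain).
April has 30 days (77 − 30 = 47 remain).
May has 31 days (47 − 31 = 16 remain).
16 into June → June 16.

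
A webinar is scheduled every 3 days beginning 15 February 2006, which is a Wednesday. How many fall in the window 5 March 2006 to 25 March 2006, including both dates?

Occurrences land 3·i days after 15 February 2006 for i = 0, 1, 2, …
5 March 2006 is 18 days after the start; 18 ÷ 3 = 6 remainder 0. First occurrence in the window: #7 on 5 March 2006 (6×3 = 18 days in).
25 March 2006 is 38 days after the start; 38 ÷ 3 = 12 remainder 2. Last occurrence in the window: #13 on 23 March 2006.
Occurrences #7 through #13: 7 in total.

7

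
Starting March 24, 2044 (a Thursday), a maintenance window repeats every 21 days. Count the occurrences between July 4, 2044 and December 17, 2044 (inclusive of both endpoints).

8

Occurrences land 21·i days after March 24, 2044 for i = 0, 1, 2, …
July 4, 2044 is 102 days after the start; 102 ÷ 21 = 4 remainder 18; since the remainder is 18, round up to i = 5. First occurrence in the window: #6 on July 7, 2044 (5×21 = 105 days in).
December 17, 2044 is 268 days after the start; 268 ÷ 21 = 12 remainder 16. Last occurrence in the window: #13 on December 1, 2044.
Occurrences #6 through #13: 8 in total.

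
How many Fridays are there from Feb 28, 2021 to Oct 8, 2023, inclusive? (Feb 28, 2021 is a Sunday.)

Feb 28, 2021 is a Sunday; the first Friday on or after it is Mar 5, 2021 (5 days later).
From Mar 5, 2021 to Oct 8, 2023: 301 + 365 + 281 = 947 days (rest of 2021, 2022, to Oct 8, 2023 in 2023).
947 ÷ 7 = 135 full weeks with remainder 2, so 135 more Fridays after the first → 136.

136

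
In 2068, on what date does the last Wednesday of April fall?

25 April 2068

April 2068 begins on a Sunday, so the first Wednesday is April 4 (3 days later).
April 2068 has 30 days. Adding weeks: 4, 11, 18, 25 — the last one ≤ 30 is the 25th.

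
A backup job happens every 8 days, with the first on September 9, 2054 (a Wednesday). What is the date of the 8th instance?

November 4, 2054

The 8th occurrence is 7 intervals after the first: 7 × 8 = 56 days after September 9, 2054.
September has 30 days — 21 days to the end of September leaves 35.
October has 31 days (4 left).
4 days into November → November 4, 2054.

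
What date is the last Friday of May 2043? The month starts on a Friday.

2043-05-29

May 2043 begins on a Friday, so the first Friday is May 1.
May 2043 has 31 days. Adding weeks: 1, 8, 15, 22, 29 — the last one ≤ 31 is the 29th.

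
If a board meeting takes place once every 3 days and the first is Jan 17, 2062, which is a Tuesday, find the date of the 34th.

The 34th occurrence is 33 intervals after the first: 33 × 3 = 99 days after Jan 17, 2062.
Jan has 31 days — 14 days to the end of Jan leaves 85.
Feb has 28 days (57 left).
Mar has 31 days (26 left).
26 days into Apr → Apr 26, 2062.

Apr 26, 2062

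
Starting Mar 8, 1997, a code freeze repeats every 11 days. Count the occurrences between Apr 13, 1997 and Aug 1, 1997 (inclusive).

Occurrences land 11·i days after Mar 8, 1997 for i = 0, 1, 2, …
Apr 13, 1997 is 36 days after the start; 36 ÷ 11 = 3 remainder 3; since the remainder is 3, round up to i = 4. First occurrence in the window: #5 on Apr 21, 1997 (4×11 = 44 days in).
Aug 1, 1997 is 146 days after the start; 146 ÷ 11 = 13 remainder 3. Last occurrence in the window: #14 on Jul 29, 1997.
Occurrences #5 through #14: 10 in total.

10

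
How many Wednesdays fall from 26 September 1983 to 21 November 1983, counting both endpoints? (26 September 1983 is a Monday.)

26 September 1983 is a Monday; the first Wednesday on or after it is 28 September 1983 (2 days later).
From 28 September 1983 to 21 November 1983: 2 + 31 + 21 = 54 days (rest of September, October, November).
54 ÷ 7 = 7 full weeks with remainder 5, so 7 more Wednesdays after the first → 8.

8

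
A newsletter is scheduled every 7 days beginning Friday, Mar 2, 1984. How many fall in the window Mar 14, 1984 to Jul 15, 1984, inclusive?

Occurrences land 7·i days after Mar 2, 1984 for i = 0, 1, 2, …
Mar 14, 1984 is 12 days after the start; 12 ÷ 7 = 1 remainder 5; since the remainder is 5, round up to i = 2. First occurrence in the window: #3 on Mar 16, 1984 (2×7 = 14 days in).
Jul 15, 1984 is 135 days after the start; 135 ÷ 7 = 19 remainder 2. Last occurrence in the window: #20 on Jul 13, 1984.
Occurrences #3 through #20: 18 in total.

18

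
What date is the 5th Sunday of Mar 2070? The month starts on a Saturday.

Mar 30, 2070

Mar 2070 begins on a Saturday, so the first Sunday is Mar 2 (1 day later).
The 5th Sunday is 4 weeks later: 2 + 28 = 30.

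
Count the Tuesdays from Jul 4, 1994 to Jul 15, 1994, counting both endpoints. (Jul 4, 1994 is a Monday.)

2

Jul 4, 1994 is a Monday; the first Tuesday on or after it is Jul 5, 1994 (1 day later).
From Jul 5, 1994 to Jul 15, 1994 is 15 − 5 = 10 days.
10 ÷ 7 = 1 full weeks with remainder 3, so 1 more Tuesdays after the first → 2.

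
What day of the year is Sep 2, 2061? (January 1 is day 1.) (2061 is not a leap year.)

Days in months before Sep: 31 + 28 + 31 + 30 + 31 + 30 + 31 + 31 = 243.
Plus 2 days into Sep → day 245.

245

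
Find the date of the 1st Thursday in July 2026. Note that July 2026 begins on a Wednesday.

2 July 2026

July 2026 begins on a Wednesday, so the first Thursday is July 2 (1 day later).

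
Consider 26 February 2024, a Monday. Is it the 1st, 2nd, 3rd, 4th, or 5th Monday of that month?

Day 26 falls in week ⌈26/7⌉ of the month.
Days 1–7 hold the 1st Monday, 8–14 the 2nd, 15–21 the 3rd, 22–28 the 4th, 29–31 the 5th.
26 is in the range for the 4th.

4th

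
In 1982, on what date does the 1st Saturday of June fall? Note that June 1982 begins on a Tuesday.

June 1982 begins on a Tuesday, so the first Saturday is June 5 (4 days later).

June 5, 1982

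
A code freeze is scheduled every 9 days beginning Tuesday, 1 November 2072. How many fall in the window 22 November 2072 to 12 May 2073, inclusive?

19

Occurrences land 9·i days after 1 November 2072 for i = 0, 1, 2, …
22 November 2072 is 21 days after the start; 21 ÷ 9 = 2 remainder 3; since the remainder is 3, round up to i = 3. First occurrence in the window: #4 on 28 November 2072 (3×9 = 27 days in).
12 May 2073 is 192 days after the start; 192 ÷ 9 = 21 remainder 3. Last occurrence in the window: #22 on 9 May 2073.
Occurrences #4 through #22: 19 in total.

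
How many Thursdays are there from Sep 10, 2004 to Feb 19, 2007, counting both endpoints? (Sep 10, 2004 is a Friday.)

Sep 10, 2004 is a Friday; the first Thursday on or after it is Sep 16, 2004 (6 days later).
From Sep 16, 2004 to Feb 19, 2007: 106 + 365 + 365 + 50 = 886 days (rest of 2004, 2005, 2006, to Feb 19, 2007 in 2007).
886 ÷ 7 = 126 full weeks with remainder 4, so 126 more Thursdays after the first → 127.

127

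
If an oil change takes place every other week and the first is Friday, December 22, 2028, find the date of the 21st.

September 28, 2029

The 21st occurrence is 20 intervals after the first: 20 × 14 = 280 days after December 22, 2028.
December has 31 days — 9 days to the end of December leaves 271.
January has 31 days (240 left).
February has 28 days (212 left).
March has 31 days (181 left).
April has 30 days (151 left).
May has 31 days (120 left).
June has 30 days (90 left).
July has 31 days (59 left).
August has 31 days (28 left).
28 days into September → September 28, 2029.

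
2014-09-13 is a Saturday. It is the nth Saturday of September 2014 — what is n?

2nd

Day 13 falls in week ⌈13/7⌉ of the month.
Days 1–7 hold the 1st Saturday, 8–14 the 2nd, 15–21 the 3rd, 22–28 the 4th, 29–31 the 5th.
13 is in the range for the 2nd.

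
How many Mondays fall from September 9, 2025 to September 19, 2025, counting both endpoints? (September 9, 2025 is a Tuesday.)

September 9, 2025 is a Tuesday; the first Monday on or after it is September 15, 2025 (6 days later).
From September 15, 2025 to September 19, 2025 is 19 − 15 = 4 days.
4 ÷ 7 = 0 full weeks with remainder 4, so 0 more Mondays after the first → 1.

1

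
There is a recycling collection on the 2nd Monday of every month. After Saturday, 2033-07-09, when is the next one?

2033-07-11

July 2033 starts on a Friday; its first Monday is the 4th, so the 2nd Monday is the 11th — 2033-07-11.
2033-07-11 is after 2033-07-09, so that is the next one.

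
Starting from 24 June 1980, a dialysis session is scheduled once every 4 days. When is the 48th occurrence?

The 48th occurrence is 47 intervals after the first: 47 × 4 = 188 days after 24 June 1980.
June has 30 days — 6 days to the end of June leaves 182.
July has 31 days (151 left).
August has 31 days (120 left).
September has 30 days (90 left).
October has 31 days (59 left).
November has 30 days (29 left).
29 days into December → 29 December 1980.

29 December 1980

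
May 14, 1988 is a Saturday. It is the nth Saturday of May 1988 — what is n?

2nd

Day 14 falls in week ⌈14/7⌉ of the month.
Days 1–7 hold the 1st Saturday, 8–14 the 2nd, 15–21 the 3rd, 22–28 the 4th, 29–31 the 5th.
14 is in the range for the 2nd.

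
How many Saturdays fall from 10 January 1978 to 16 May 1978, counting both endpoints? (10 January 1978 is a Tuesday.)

18

10 January 1978 is a Tuesday; the first Saturday on or after it is 14 January 1978 (4 days later).
From 14 January 1978 to 16 May 1978: 17 + 28 + 31 + 30 + 16 = 122 days (rest of January, February, March, April, May).
122 ÷ 7 = 17 full weeks with remainder 3, so 17 more Saturdays after the first → 18.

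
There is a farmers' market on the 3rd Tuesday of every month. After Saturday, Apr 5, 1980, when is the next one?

Apr 1980 starts on a Tuesday; its first Tuesday is the 1st, so the 3rd Tuesday is the 15th — Apr 15, 1980.
Apr 15, 1980 is after Apr 5, 1980, so that is the next one.

Apr 15, 1980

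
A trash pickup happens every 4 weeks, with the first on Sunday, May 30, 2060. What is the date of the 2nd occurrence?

The 2nd occurrence is 1 interval after the first: 1 × 28 = 28 days after May 30, 2060.
May has 31 days — 1 day to the end of May leaves 27.
27 days into June → June 27, 2060.

June 27, 2060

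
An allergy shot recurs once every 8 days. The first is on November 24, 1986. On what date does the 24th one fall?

The 24th occurrence is 23 intervals after the first: 23 × 8 = 184 days after November 24, 1986.
November has 30 days — 6 days to the end of November leaves 178.
December has 31 days (147 left).
January has 31 days (116 left).
February has 28 days (88 left).
March has 31 days (57 left).
April has 30 days (27 left).
27 days into May → May 27, 1987.

May 27, 1987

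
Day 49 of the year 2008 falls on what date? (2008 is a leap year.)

18 February 2008

January has 31 days (49 − 31 = 18 remain).
18 into February → February 18.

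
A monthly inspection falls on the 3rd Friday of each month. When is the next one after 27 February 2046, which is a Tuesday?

February 2046 starts on a Thursday; its first Friday is the 2nd, so the 3rd Friday is the 16th — 16 February 2046.
That is not after 27 February 2046, so look at March 2046.
March 2046 starts on a Thursday; its first Friday is the 2nd, so the 3rd Friday is the 16th — 16 March 2046.

16 March 2046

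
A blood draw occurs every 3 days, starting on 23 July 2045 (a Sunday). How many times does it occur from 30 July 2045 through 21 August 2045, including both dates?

Occurrences land 3·i days after 23 July 2045 for i = 0, 1, 2, …
30 July 2045 is 7 days after the start; 7 ÷ 3 = 2 remainder 1; since the remainder is 1, round up to i = 3. First occurrence in the window: #4 on 1 August 2045 (3×3 = 9 days in).
21 August 2045 is 29 days after the start; 29 ÷ 3 = 9 remainder 2. Last occurrence in the window: #10 on 19 August 2045.
Occurrences #4 through #10: 7 in total.

7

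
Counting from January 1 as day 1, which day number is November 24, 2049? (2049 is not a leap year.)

Days in months before November: 31 + 28 + 31 + 30 + 31 + 30 + 31 + 31 + 30 + 31 = 304.
Plus 24 days into November → day 328.

328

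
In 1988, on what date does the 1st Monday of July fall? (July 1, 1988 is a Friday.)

July 1988 begins on a Friday, so the first Monday is July 4 (3 days later).

1988-07-04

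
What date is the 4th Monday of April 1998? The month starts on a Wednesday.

April 1998 begins on a Wednesday, so the first Monday is April 6 (5 days later).
The 4th Monday is 3 weeks later: 6 + 21 = 27.

April 27, 1998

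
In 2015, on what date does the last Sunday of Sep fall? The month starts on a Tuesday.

Sep 27, 2015

Sep 2015 begins on a Tuesday, so the first Sunday is Sep 6 (5 days later).
Sep 2015 has 30 days. Adding weeks: 6, 13, 20, 27 — the last one ≤ 30 is the 27th.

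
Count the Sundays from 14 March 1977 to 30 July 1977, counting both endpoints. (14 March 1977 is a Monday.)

19

14 March 1977 is a Monday; the first Sunday on or after it is 20 March 1977 (6 days later).
From 20 March 1977 to 30 July 1977: 11 + 30 + 31 + 30 + 30 = 132 days (rest of March, April, May, June, July).
132 ÷ 7 = 18 full weeks with remainder 6, so 18 more Sundays after the first → 19.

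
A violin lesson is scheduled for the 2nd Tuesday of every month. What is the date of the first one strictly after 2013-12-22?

2014-01-14

December 2013 starts on a Sunday; its first Tuesday is the 3rd, so the 2nd Tuesday is the 10th — 2013-12-10.
That is not after 2013-12-22, so look at January 2014.
January 2014 starts on a Wednesday; its first Tuesday is the 7th, so the 2nd Tuesday is the 14th — 2014-01-14.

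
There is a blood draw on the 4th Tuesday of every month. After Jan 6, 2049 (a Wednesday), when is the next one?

Jan 26, 2049

Jan 2049 starts on a Friday; its first Tuesday is the 5th, so the 4th Tuesday is the 26th — Jan 26, 2049.
Jan 26, 2049 is after Jan 6, 2049, so that is the next one.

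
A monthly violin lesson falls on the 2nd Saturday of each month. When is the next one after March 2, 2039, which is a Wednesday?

March 12, 2039

March 2039 starts on a Tuesday; its first Saturday is the 5th, so the 2nd Saturday is the 12th — March 12, 2039.
March 12, 2039 is after March 2, 2039, so that is the next one.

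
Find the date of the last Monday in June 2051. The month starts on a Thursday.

26 June 2051

June 2051 begins on a Thursday, so the first Monday is June 5 (4 days later).
June 2051 has 30 days. Adding weeks: 5, 12, 19, 26 — the last one ≤ 30 is the 26th.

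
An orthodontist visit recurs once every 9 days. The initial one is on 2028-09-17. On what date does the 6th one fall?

The 6th occurrence is 5 intervals after the first: 5 × 9 = 45 days after 2028-09-17.
September has 30 days — 13 days to the end of September leaves 32.
October has 31 days (1 left).
1 day into November → 2028-11-01.

2028-11-01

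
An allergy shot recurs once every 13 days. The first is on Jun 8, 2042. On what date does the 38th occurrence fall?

The 38th occurrence is 37 intervals after the first: 37 × 13 = 481 days after Jun 8, 2042.
Jun has 30 days — 22 days to the end of Jun leaves 459.
From end of Jun to end of 2042 is 184 days (275 left).
Jan has 31 days (244 left).
Feb has 28 days (216 left).
Mar has 31 days (185 left).
Apr has 30 days (155 left).
May has 31 days (124 left).
Jun has 30 days (94 left).
Jul has 31 days (63 left).
Aug has 31 days (32 left).
Sep has 30 days (2 left).
2 days into Oct → Oct 2, 2043.

Oct 2, 2043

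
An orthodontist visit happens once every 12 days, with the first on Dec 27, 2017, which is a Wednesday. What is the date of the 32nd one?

The 32nd occurrence is 31 intervals after the first: 31 × 12 = 372 days after Dec 27, 2017.
Dec has 31 days — 4 days to the end of Dec leaves 368.
Jan has 31 days (337 left).
Feb has 28 days (309 left).
Mar has 31 days (278 left).
Apr has 30 days (248 left).
May has 31 days (217 left).
Jun has 30 days (187 left).
Jul has 31 days (156 left).
Aug has 31 days (125 left).
Sep has 30 days (95 left).
Oct has 31 days (64 left).
Nov has 30 days (34 left).
Dec has 31 days (3 left).
3 days into Jan → Jan 3, 2019.

Jan 3, 2019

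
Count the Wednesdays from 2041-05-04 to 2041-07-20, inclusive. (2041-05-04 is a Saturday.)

11

2041-05-04 is a Saturday; the first Wednesday on or after it is 2041-05-08 (4 days later).
From 2041-05-08 to 2041-07-20: 23 + 30 + 20 = 73 days (rest of May, June, July).
73 ÷ 7 = 10 full weeks with remainder 3, so 10 more Wednesdays after the first → 11.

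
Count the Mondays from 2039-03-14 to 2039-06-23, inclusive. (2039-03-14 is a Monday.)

2039-03-14 is a Monday; the first Monday on or after it is 2039-03-14.
From 2039-03-14 to 2039-06-23: 17 + 30 + 31 + 23 = 101 days (rest of March, April, May, June).
101 ÷ 7 = 14 full weeks with remainder 3, so 14 more Mondays after the first → 15.

15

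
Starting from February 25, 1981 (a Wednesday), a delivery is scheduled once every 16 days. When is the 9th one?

The 9th occurrence is 8 intervals after the first: 8 × 16 = 128 days after February 25, 1981.
February has 28 days — 3 days to the end of February leaves 125.
March has 31 days (94 left).
April has 30 days (64 left).
May has 31 days (33 left).
June has 30 days (3 left).
3 days into July → July 3, 1981.

July 3, 1981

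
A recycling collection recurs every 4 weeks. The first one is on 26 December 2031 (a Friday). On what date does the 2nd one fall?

23 January 2032

The 2nd occurrence is 1 interval after the first: 1 × 28 = 28 days after 26 December 2031.
December has 31 days — 5 days to the end of December leaves 23.
23 days into January → 23 January 2032.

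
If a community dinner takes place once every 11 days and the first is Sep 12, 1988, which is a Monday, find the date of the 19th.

Mar 29, 1989

The 19th occurrence is 18 intervals after the first: 18 × 11 = 198 days after Sep 12, 1988.
Sep has 30 days — 18 days to the end of Sep leaves 180.
Oct has 31 days (149 left).
Nov has 30 days (119 left).
Dec has 31 days (88 left).
Jan has 31 days (57 left).
Feb has 28 days (29 left).
29 days into Mar → Mar 29, 1989.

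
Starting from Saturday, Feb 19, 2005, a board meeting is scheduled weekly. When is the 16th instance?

The 16th occurrence is 15 intervals after the first: 15 × 7 = 105 days after Feb 19, 2005.
Feb has 28 days — 9 days to the end of Feb leaves 96.
Mar has 31 days (65 left).
Apr has 30 days (35 left).
May has 31 days (4 left).
4 days into Jun → Jun 4, 2005.

Jun 4, 2005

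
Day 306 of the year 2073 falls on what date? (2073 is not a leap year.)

Nov 2, 2073

Jan has 31 days (306 − 31 = 275 remain).
Feb has 28 days (275 − 28 = 247 remain).
Mar has 31 days (247 − 31 = 216 remain).
Apr has 30 days (216 − 30 = 186 remain).
May has 31 days (186 − 31 = 155 remain).
Jun has 30 days (155 − 30 = 125 remain).
Jul has 31 days (125 − 31 = 94 remain).
Aug has 31 days (94 − 31 = 63 remain).
Sep has 30 days (63 − 30 = 33 remain).
Oct has 31 days (33 − 31 = 2 remain).
2 into Nov → Nov 2.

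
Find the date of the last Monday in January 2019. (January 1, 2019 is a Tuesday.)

28 January 2019

January 2019 begins on a Tuesday, so the first Monday is January 7 (6 days later).
January 2019 has 31 days. Adding weeks: 7, 14, 21, 28 — the last one ≤ 31 is the 28th.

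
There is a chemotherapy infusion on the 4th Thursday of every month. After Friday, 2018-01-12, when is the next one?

January 2018 starts on a Monday; its first Thursday is the 4th, so the 4th Thursday is the 25th — 2018-01-25.
2018-01-25 is after 2018-01-12, so that is the next one.

2018-01-25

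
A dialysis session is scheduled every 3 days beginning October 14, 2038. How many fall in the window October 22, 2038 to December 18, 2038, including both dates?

19

Occurrences land 3·i days after October 14, 2038 for i = 0, 1, 2, …
October 22, 2038 is 8 days after the start; 8 ÷ 3 = 2 remainder 2; since the remainder is 2, round up to i = 3. First occurrence in the window: #4 on October 23, 2038 (3×3 = 9 days in).
December 18, 2038 is 65 days after the start; 65 ÷ 3 = 21 remainder 2. Last occurrence in the window: #22 on December 16, 2038.
Occurrences #4 through #22: 19 in total.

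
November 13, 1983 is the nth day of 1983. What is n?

Days in months before November: 31 + 28 + 31 + 30 + 31 + 30 + 31 + 31 + 30 + 31 = 304.
Plus 13 days into November → day 317.

317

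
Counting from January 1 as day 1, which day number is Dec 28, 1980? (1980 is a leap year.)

363

Days in months before Dec: 31 + 29 + 31 + 30 + 31 + 30 + 31 + 31 + 30 + 31 + 30 = 335.
Plus 28 days into Dec → day 363.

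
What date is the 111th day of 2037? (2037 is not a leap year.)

January has 31 days (111 − 31 = 80 remain).
February has 28 days (80 − 28 = 52 remain).
March has 31 days (52 − 31 = 21 remain).
21 into April → April 21.

2037-04-21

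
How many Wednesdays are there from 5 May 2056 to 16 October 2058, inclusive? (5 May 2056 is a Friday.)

5 May 2056 is a Friday; the first Wednesday on or after it is 10 May 2056 (5 days later).
From 10 May 2056 to 16 October 2058: 235 + 365 + 289 = 889 days (rest of 2056, 2057, to 16 October 2058 in 2058).
889 ÷ 7 = 127 full weeks with remainder 0, so 127 more Wednesdays after the first → 128.

128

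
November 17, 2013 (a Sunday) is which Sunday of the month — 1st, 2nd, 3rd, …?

3rd

Day 17 falls in week ⌈17/7⌉ of the month.
Days 1–7 hold the 1st Sunday, 8–14 the 2nd, 15–21 the 3rd, 22–28 the 4th, 29–31 the 5th.
17 is in the range for the 3rd.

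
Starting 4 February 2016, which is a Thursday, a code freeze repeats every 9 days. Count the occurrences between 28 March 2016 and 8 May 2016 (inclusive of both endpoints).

Occurrences land 9·i days after 4 February 2016 for i = 0, 1, 2, …
28 March 2016 is 53 days after the start; 53 ÷ 9 = 5 remainder 8; since the remainder is 8, round up to i = 6. First occurrence in the window: #7 on 29 March 2016 (6×9 = 54 days in).
8 May 2016 is 94 days after the start; 94 ÷ 9 = 10 remainder 4. Last occurrence in the window: #11 on 4 May 2016.
Occurrences #7 through #11: 5 in total.

5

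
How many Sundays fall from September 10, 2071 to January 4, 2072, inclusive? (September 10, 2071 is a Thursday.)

September 10, 2071 is a Thursday; the first Sunday on or after it is September 13, 2071 (3 days later).
From September 13, 2071 to January 4, 2072: 17 + 31 + 30 + 31 + 4 = 113 days (rest of September, October, November, December, January).
113 ÷ 7 = 16 full weeks with remainder 1, so 16 more Sundays after the first → 17.

17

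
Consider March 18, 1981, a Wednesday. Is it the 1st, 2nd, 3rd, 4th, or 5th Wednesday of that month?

3rd

Day 18 falls in week ⌈18/7⌉ of the month.
Days 1–7 hold the 1st Wednesday, 8–14 the 2nd, 15–21 the 3rd, 22–28 the 4th, 29–31 the 5th.
18 is in the range for the 3rd.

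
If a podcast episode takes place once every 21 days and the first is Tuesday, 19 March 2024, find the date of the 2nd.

9 April 2024

The 2nd occurrence is 1 interval after the first: 1 × 21 = 21 days after 19 March 2024.
March has 31 days — 12 days to the end of March leaves 9.
9 days into April → 9 April 2024.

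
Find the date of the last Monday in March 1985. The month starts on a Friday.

March 1985 begins on a Friday, so the first Monday is March 4 (3 days later).
March 1985 has 31 days. Adding weeks: 4, 11, 18, 25 — the last one ≤ 31 is the 25th.

25 March 1985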